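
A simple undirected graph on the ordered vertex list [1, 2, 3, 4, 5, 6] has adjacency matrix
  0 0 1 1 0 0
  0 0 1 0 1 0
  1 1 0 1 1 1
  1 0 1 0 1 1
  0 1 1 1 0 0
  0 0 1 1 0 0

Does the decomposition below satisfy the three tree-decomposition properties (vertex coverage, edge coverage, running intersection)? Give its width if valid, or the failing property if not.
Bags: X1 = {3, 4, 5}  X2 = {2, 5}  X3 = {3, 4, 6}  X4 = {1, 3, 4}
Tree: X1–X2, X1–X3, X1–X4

A tree decomposition must satisfy three properties: every vertex lies in some bag; for every edge, both endpoints lie together in some bag; and for every vertex, the bags containing it form a connected subtree. Here edge (3,2) lies in no bag, so the decomposition is invalid.

No — edge (3,2) lies in no bag.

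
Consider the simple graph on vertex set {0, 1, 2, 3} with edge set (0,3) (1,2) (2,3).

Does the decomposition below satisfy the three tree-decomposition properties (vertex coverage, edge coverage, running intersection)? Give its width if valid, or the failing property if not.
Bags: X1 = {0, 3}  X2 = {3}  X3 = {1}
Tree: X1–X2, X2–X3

A tree decomposition must satisfy three properties: every vertex lies in some bag; for every edge, both endpoints lie together in some bag; and for every vertex, the bags containing it form a connected subtree. Here vertex 2 appears in no bag, so the decomposition is invalid.

No — vertex 2 appears in no bag.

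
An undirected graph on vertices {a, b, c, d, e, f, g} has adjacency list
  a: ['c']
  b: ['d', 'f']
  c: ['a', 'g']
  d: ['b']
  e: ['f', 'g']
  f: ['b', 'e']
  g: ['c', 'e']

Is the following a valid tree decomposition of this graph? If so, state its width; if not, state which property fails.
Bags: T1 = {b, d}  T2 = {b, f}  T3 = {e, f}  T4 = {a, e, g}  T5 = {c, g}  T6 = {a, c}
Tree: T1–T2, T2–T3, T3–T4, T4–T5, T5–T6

A tree decomposition must satisfy three properties: every vertex lies in some bag; for every edge, both endpoints lie together in some bag; and for every vertex, the bags containing it form a connected subtree. Here bags containing vertex a are not connected in the tree, so the decomposition is invalid.

No — bags containing vertex a are not connected in the tree.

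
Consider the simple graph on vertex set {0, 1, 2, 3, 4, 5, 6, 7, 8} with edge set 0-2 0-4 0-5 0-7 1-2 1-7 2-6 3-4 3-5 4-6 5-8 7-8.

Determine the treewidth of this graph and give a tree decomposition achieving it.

The largest bag has 4 vertices, giving width 3; this decomposition certifies tw(G) ≤ 3. For the lower bound: the 4 vertex sets {1,2,6}, {4}, {0}, {3,5,7,8} are disjoint, each induces a connected subgraph, and every pair is joined by at least one edge of G. Contracting each set to a single vertex therefore yields K_{4} as a minor, and since treewidth is minor-monotone, tw(G) ≥ tw(K_{4}) = 3. Therefore the treewidth is 3.

Treewidth 3.
One such decomposition:
Bags: B1 = {1, 2, 4, 6}  B2 = {0, 1, 2, 4}  B3 = {0, 1, 4, 7}  B4 = {0, 3, 4, 7}  B5 = {0, 3, 5, 7}  B6 = {3, 5, 7, 8}
Tree: B1–B2, B2–B3, B3–B4, B4–B5, B5–B6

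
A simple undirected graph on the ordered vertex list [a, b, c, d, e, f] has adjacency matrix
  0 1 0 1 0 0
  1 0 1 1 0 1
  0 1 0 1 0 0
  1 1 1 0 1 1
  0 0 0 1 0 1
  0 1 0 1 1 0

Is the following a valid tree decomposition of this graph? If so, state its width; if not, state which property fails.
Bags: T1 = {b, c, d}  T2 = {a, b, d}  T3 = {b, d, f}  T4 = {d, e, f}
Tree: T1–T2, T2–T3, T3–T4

Every vertex of G appears in some bag (union = {a, b, c, d, e, f}); every edge is covered by a bag; and for each vertex v the set of bags containing v is connected in the bag tree. The decomposition is therefore valid. The largest bag has 3 vertices, so the width is 2.

Yes; width 2.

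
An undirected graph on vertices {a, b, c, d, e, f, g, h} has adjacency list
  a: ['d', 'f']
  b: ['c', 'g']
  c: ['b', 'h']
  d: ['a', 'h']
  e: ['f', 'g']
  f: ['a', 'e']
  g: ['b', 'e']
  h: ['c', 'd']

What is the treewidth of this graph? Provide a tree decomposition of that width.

Treewidth 2.
Bags: B1 = {b, c, h}  B2 = {b, d, h}  B3 = {a, b, d}  B4 = {a, b, f}  B5 = {b, e, f}  B6 = {b, e, g}
Tree: B1–B2, B2–B3, B3–B4, B4–B5, B5–B6

The largest bag has 3 vertices, giving width 2; this decomposition certifies tw(G) ≤ 2. For the lower bound, G contains the cycle b–c–h–d–a–f–e–g–b, so G is not a forest; only forests have treewidth ≤ 1, hence tw(G) ≥ 2. The upper and lower bounds meet at 2, so that is the treewidth.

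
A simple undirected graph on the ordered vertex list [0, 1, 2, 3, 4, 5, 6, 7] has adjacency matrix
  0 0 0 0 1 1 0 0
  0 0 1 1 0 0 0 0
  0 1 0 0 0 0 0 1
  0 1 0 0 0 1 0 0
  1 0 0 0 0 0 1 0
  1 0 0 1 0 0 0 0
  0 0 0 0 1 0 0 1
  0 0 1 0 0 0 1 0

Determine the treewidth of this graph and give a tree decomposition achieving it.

Each bag holds 3 vertices, so the decomposition has width 2, which upper-bounds the treewidth. The edges 0–5–3–1–2–7–6–4–0 form a cycle, so G is not a tree and its treewidth is at least 2. Hence tw(G) = 2 exactly.

Treewidth 2.
Bags: B1 = {0, 3, 5}  B2 = {0, 1, 3}  B3 = {0, 1, 2}  B4 = {0, 2, 7}  B5 = {0, 6, 7}  B6 = {0, 4, 6}
Tree: B1–B2, B2–B3, B3–B4, B4–B5, B5–B6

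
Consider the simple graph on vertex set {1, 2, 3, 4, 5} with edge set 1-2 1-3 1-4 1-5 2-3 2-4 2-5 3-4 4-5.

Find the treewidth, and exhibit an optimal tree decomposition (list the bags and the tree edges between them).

Every bag has size at most 4, so the width is 4 − 1 = 3 and tw(G) ≤ 3. Conversely, {1, 2, 3, 4} is a clique of size 4, and the vertices of any clique must share a bag in every tree decomposition; so some bag has ≥ 4 vertices and tw(G) ≥ 3. Hence tw(G) = 3 exactly.

Treewidth 3.
One optimal decomposition is:
Bags: B1 = {1, 2, 3, 4}  B2 = {1, 2, 4, 5}
Tree: B1–B2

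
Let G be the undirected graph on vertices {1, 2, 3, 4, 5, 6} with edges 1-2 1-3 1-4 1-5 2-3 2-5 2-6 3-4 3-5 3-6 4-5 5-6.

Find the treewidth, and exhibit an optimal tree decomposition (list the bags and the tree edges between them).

Each bag holds 4 vertices, so the decomposition has width 3, which upper-bounds the treewidth. On the other hand G contains the 4-clique {1, 2, 3, 5}. A clique must lie in a single bag of any decomposition, so no decomposition can have width below 3. Hence tw(G) = 3 exactly.

Treewidth 3.
One optimal decomposition is:
Bags: B1 = {1, 2, 3, 5}  B2 = {2, 3, 5, 6}  B3 = {1, 3, 4, 5}
Tree: B1–B2, B1–B3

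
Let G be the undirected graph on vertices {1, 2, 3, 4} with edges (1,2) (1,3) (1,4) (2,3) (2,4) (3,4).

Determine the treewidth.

3

A width-3 tree decomposition is:
Bags: B1 = {1, 2, 3, 4}
Tree: (single bag)
A single bag containing all 4 vertices is trivially a valid decomposition of width 3. For the lower bound, the 4 vertices {1, 2, 3, 4} are pairwise adjacent, and any tree decomposition puts a clique entirely inside one bag — forcing width ≥ 3. Therefore the treewidth is 3.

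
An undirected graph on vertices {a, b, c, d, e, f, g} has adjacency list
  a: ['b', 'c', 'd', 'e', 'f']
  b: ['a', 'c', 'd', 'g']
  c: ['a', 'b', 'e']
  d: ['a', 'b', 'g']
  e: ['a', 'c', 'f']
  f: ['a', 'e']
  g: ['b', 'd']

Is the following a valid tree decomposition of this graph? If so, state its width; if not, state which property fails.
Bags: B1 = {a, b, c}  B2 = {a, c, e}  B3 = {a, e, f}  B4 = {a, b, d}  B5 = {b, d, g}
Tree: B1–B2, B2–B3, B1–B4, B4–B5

Yes; width 2.

Every vertex of G appears in some bag (union = {a, b, c, d, e, f, g}); every edge is covered by a bag; and for each vertex v the set of bags containing v is connected in the bag tree. The decomposition is therefore valid. The largest bag has 3 vertices, so the width is 2.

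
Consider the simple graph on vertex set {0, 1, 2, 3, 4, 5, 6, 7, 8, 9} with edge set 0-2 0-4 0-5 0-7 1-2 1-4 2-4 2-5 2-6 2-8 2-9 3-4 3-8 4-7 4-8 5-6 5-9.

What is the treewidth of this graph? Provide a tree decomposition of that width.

Treewidth 2.
Bags: B1 = {2, 5, 6}  B2 = {2, 5, 9}  B3 = {0, 2, 5}  B4 = {0, 2, 4}  B5 = {1, 2, 4}  B6 = {0, 4, 7}  B7 = {2, 4, 8}  B8 = {3, 4, 8}
Tree: B1–B2, B1–B3, B3–B4, B4–B5, B4–B6, B4–B7, B7–B8

The largest bag has 3 vertices, giving width 2; this decomposition certifies tw(G) ≤ 2. On the other hand G contains the 3-clique {2, 5, 9}. A clique must lie in a single bag of any decomposition, so no decomposition can have width below 2. The upper and lower bounds meet at 2, so that is the treewidth.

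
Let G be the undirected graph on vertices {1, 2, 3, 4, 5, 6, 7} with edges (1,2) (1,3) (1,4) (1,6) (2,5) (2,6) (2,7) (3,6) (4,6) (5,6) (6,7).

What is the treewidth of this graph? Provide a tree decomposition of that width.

Treewidth 2.
One such decomposition:
Bags: B1 = {1, 3, 6}  B2 = {1, 2, 6}  B3 = {1, 4, 6}  B4 = {2, 6, 7}  B5 = {2, 5, 6}
Tree: B1–B2, B1–B3, B2–B4, B4–B5

Each bag holds 3 vertices, so the decomposition has width 2, which upper-bounds the treewidth. On the other hand G contains the 3-clique {1, 2, 6}. A clique must lie in a single bag of any decomposition, so no decomposition can have width below 2. Combining the bounds, tw(G) = 2.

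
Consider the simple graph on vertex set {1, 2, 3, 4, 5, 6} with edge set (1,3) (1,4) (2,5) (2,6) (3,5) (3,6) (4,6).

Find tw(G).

2

A width-2 tree decomposition is:
Bags: B1 = {2, 5, 6}  B2 = {3, 5, 6}  B3 = {3, 4, 6}  B4 = {1, 3, 4}
Tree: B1–B2, B2–B3, B3–B4
The largest bag has 3 vertices, giving width 2; this decomposition certifies tw(G) ≤ 2. The edges 2–5–3–6–2 form a cycle, so G is not a tree and its treewidth is at least 2. The upper and lower bounds meet at 2, so that is the treewidth.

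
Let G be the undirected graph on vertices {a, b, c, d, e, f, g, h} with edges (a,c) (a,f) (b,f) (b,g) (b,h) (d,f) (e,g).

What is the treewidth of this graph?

1

A width-1 tree decomposition is:
Bags: B1 = {b, f}  B2 = {d, f}  B3 = {a, f}  B4 = {b, g}  B5 = {b, h}  B6 = {e, g}  B7 = {a, c}
Tree: B1–B2, B1–B3, B1–B4, B1–B5, B4–B6, B3–B7
Every bag has size at most 2, so the width is 2 − 1 = 1 and tw(G) ≤ 1. Any graph with an edge has treewidth ≥ 1, and G has the edge f–b. Combining the bounds, tw(G) = 1.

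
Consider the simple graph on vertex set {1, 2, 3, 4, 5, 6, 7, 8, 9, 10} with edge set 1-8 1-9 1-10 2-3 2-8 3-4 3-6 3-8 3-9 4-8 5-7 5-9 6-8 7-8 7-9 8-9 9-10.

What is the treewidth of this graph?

A width-2 tree decomposition is:
Bags: B1 = {7, 8, 9}  B2 = {3, 8, 9}  B3 = {1, 8, 9}  B4 = {1, 9, 10}  B5 = {3, 6, 8}  B6 = {2, 3, 8}  B7 = {5, 7, 9}  B8 = {3, 4, 8}
Tree: B1–B2, B2–B3, B3–B4, B2–B5, B2–B6, B1–B7, B2–B8
The largest bag has 3 vertices, giving width 2; this decomposition certifies tw(G) ≤ 2. For the lower bound, the 3 vertices {1, 8, 9} are pairwise adjacent, and any tree decomposition puts a clique entirely inside one bag — forcing width ≥ 2. The upper and lower bounds meet at 2, so that is the treewidth.

2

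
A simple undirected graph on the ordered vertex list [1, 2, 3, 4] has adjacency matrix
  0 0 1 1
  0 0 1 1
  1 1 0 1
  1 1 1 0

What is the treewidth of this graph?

2

A width-2 tree decomposition is:
Bags: B1 = {1, 3, 4}  B2 = {2, 3, 4}
Tree: B1–B2
The largest bag has 3 vertices, giving width 2; this decomposition certifies tw(G) ≤ 2. For the lower bound, the 3 vertices {1, 3, 4} are pairwise adjacent, and any tree decomposition puts a clique entirely inside one bag — forcing width ≥ 2. The upper and lower bounds meet at 2, so that is the treewidth.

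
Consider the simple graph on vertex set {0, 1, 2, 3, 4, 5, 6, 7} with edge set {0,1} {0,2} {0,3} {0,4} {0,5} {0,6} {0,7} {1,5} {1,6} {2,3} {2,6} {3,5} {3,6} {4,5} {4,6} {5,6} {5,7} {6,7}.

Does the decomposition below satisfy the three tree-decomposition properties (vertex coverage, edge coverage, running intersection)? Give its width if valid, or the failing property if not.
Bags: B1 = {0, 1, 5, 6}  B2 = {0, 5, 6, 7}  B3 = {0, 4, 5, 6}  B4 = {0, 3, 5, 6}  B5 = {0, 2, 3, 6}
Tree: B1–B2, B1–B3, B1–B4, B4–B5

Yes; width 3.

Vertex coverage: the bags together contain {0, 1, 2, 3, 4, 5, 6, 7}, the full vertex set. Edge coverage: each edge of G has both endpoints in at least one bag. Running intersection: for every vertex, the bags containing it form a connected subtree. All three properties hold, so this is a valid tree decomposition of width max|bag| − 1 = 3, and hence tw(G) ≤ 3.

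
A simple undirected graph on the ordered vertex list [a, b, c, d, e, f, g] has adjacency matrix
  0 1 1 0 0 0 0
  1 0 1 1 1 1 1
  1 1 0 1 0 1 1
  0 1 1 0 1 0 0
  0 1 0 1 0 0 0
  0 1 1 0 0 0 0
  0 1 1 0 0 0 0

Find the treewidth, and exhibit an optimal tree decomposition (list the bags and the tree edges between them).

Treewidth 2.
One optimal decomposition is:
Bags: B1 = {b, c, g}  B2 = {b, c, d}  B3 = {a, b, c}  B4 = {b, c, f}  B5 = {b, d, e}
Tree: B1–B2, B2–B3, B3–B4, B2–B5

The largest bag has 3 vertices, giving width 2; this decomposition certifies tw(G) ≤ 2. For the lower bound, the 3 vertices {b, d, e} are pairwise adjacent, and any tree decomposition puts a clique entirely inside one bag — forcing width ≥ 2. The upper and lower bounds meet at 2, so that is the treewidth.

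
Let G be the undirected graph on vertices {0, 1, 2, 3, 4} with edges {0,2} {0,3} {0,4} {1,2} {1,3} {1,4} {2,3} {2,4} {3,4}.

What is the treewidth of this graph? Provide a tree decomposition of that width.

Treewidth 3.
Bags: B1 = {1, 2, 3, 4}  B2 = {0, 2, 3, 4}
Tree: B1–B2

Each bag holds 4 vertices, so the decomposition has width 3, which upper-bounds the treewidth. Conversely, {0, 2, 3, 4} is a clique of size 4, and the vertices of any clique must share a bag in every tree decomposition; so some bag has ≥ 4 vertices and tw(G) ≥ 3. The upper and lower bounds meet at 3, so that is the treewidth.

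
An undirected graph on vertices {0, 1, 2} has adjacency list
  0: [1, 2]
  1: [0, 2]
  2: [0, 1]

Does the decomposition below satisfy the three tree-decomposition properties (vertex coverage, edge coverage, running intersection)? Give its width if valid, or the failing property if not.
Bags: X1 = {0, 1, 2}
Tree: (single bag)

Yes; width 2.

Every vertex of G appears in some bag (union = {0, 1, 2}); every edge is covered by a bag; and for each vertex v the set of bags containing v is connected in the bag tree. The decomposition is therefore valid. The largest bag has 3 vertices, so the width is 2.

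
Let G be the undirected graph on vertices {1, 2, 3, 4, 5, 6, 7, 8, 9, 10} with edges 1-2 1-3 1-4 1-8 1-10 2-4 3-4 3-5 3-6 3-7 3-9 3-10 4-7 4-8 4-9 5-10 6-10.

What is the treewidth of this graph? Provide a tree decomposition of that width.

The largest bag has 3 vertices, giving width 2; this decomposition certifies tw(G) ≤ 2. Conversely, {1, 4, 8} is a clique of size 3, and the vertices of any clique must share a bag in every tree decomposition; so some bag has ≥ 3 vertices and tw(G) ≥ 2. Hence tw(G) = 2 exactly.

Treewidth 2.
Bags: B1 = {1, 3, 4}  B2 = {1, 3, 10}  B3 = {3, 4, 9}  B4 = {1, 4, 8}  B5 = {3, 6, 10}  B6 = {3, 5, 10}  B7 = {3, 4, 7}  B8 = {1, 2, 4}
Tree: B1–B2, B1–B3, B1–B4, B2–B5, B2–B6, B3–B7, B1–B8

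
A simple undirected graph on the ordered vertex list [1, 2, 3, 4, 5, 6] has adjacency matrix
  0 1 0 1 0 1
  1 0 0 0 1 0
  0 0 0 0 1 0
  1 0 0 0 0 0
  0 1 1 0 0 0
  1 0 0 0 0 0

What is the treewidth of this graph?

A width-1 tree decomposition is:
Bags: B1 = {1, 2}  B2 = {2, 5}  B3 = {1, 6}  B4 = {3, 5}  B5 = {1, 4}
Tree: B1–B2, B1–B3, B2–B4, B3–B5
Each bag holds 2 vertices, so the decomposition has width 1, which upper-bounds the treewidth. Since G has at least one edge (e.g. 1–2), it is not an edgeless graph, so tw(G) ≥ 1. Therefore the treewidth is 1.

1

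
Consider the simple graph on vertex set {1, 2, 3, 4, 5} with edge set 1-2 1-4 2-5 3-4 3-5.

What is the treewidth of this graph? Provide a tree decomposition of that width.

Treewidth 2.
One optimal decomposition is:
Bags: B1 = {3, 4, 5}  B2 = {1, 4, 5}  B3 = {1, 2, 5}
Tree: B1–B2, B2–B3

Each bag holds 3 vertices, so the decomposition has width 2, which upper-bounds the treewidth. For the lower bound, G contains the cycle 5–3–4–1–2–5, so G is not a forest; only forests have treewidth ≤ 1, hence tw(G) ≥ 2. Hence tw(G) = 2 exactly.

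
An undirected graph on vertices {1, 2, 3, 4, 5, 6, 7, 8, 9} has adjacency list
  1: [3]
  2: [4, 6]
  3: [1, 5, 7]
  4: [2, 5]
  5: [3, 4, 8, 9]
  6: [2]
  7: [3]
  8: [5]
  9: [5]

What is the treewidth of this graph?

1

A width-1 tree decomposition is:
Bags: B1 = {2, 4}  B2 = {4, 5}  B3 = {5, 8}  B4 = {3, 5}  B5 = {2, 6}  B6 = {1, 3}  B7 = {5, 9}  B8 = {3, 7}
Tree: B1–B2, B2–B3, B2–B4, B1–B5, B4–B6, B3–B7, B6–B8
Every bag has size at most 2, so the width is 2 − 1 = 1 and tw(G) ≤ 1. Any graph with an edge has treewidth ≥ 1, and G has the edge 4–2. Combining the bounds, tw(G) = 1.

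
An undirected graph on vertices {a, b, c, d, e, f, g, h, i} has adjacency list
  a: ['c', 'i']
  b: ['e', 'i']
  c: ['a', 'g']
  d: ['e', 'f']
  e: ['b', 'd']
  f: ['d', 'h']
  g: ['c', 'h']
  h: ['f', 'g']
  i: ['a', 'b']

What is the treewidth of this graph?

2

A width-2 tree decomposition is:
Bags: B1 = {d, f, h}  B2 = {d, e, h}  B3 = {b, e, h}  B4 = {b, h, i}  B5 = {a, h, i}  B6 = {a, c, h}  B7 = {c, g, h}
Tree: B1–B2, B2–B3, B3–B4, B4–B5, B5–B6, B6–B7
Each bag holds 3 vertices, so the decomposition has width 2, which upper-bounds the treewidth. For the lower bound, G contains the cycle h–f–d–e–b–i–a–c–g–h, so G is not a forest; only forests have treewidth ≤ 1, hence tw(G) ≥ 2. Hence tw(G) = 2 exactly.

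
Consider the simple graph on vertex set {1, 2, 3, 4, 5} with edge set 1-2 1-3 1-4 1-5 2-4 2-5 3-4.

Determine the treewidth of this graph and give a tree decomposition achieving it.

Treewidth 2.
One such decomposition:
Bags: B1 = {1, 2, 5}  B2 = {1, 2, 4}  B3 = {1, 3, 4}
Tree: B1–B2, B2–B3

Every bag has size at most 3, so the width is 3 − 1 = 2 and tw(G) ≤ 2. Conversely, {1, 2, 4} is a clique of size 3, and the vertices of any clique must share a bag in every tree decomposition; so some bag has ≥ 3 vertices and tw(G) ≥ 2. Combining the bounds, tw(G) = 2.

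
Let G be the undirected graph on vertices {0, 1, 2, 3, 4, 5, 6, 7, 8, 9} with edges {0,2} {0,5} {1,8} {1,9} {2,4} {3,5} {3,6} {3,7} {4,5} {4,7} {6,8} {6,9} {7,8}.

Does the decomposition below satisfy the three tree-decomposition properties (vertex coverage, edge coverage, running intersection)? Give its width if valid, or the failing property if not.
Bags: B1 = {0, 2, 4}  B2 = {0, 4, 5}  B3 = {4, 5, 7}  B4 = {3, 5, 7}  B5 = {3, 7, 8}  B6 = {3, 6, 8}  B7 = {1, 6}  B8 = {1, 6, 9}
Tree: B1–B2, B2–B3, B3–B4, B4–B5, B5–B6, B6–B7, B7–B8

A tree decomposition must satisfy three properties: every vertex lies in some bag; for every edge, both endpoints lie together in some bag; and for every vertex, the bags containing it form a connected subtree. Here edge (8,1) lies in no bag, so the decomposition is invalid.

No — edge (8,1) lies in no bag.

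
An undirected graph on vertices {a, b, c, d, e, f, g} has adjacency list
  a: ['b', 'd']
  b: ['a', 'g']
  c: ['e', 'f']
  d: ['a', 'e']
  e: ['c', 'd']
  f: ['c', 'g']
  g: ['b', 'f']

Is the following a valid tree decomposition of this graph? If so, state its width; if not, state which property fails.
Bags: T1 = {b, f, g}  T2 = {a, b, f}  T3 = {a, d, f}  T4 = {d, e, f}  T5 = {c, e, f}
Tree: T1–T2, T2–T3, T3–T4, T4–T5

Checking the three conditions: (i) the bags cover all of {a, b, c, d, e, f, g}; (ii) for each edge, some bag contains both endpoints; (iii) the bags containing any fixed vertex form a subtree. All hold, so the decomposition is valid with width 3 − 1 = 2.

Yes; width 2.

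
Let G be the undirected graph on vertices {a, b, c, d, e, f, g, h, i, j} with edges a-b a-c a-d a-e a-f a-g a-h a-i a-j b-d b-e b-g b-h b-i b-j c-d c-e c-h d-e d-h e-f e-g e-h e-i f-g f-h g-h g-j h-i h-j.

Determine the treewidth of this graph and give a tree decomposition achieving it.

Every bag has size at most 5, so the width is 5 − 1 = 4 and tw(G) ≤ 4. On the other hand G contains the 5-clique {a, b, g, h, j}. A clique must lie in a single bag of any decomposition, so no decomposition can have width below 4. Combining the bounds, tw(G) = 4.

Treewidth 4.
One such decomposition:
Bags: B1 = {a, e, f, g, h}  B2 = {a, b, e, g, h}  B3 = {a, b, d, e, h}  B4 = {a, b, g, h, j}  B5 = {a, c, d, e, h}  B6 = {a, b, e, h, i}
Tree: B1–B2, B2–B3, B2–B4, B3–B5, B2–B6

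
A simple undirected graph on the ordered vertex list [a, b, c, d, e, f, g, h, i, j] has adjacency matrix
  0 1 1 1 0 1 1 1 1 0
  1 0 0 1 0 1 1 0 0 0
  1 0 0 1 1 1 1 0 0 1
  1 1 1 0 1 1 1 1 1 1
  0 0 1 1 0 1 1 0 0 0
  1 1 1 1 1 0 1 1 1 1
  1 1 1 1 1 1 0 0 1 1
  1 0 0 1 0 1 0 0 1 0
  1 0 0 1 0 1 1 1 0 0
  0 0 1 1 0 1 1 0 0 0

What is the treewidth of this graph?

4

A width-4 tree decomposition is:
Bags: B1 = {c, d, e, f, g}  B2 = {a, c, d, f, g}  B3 = {a, d, f, g, i}  B4 = {a, d, f, h, i}  B5 = {c, d, f, g, j}  B6 = {a, b, d, f, g}
Tree: B1–B2, B2–B3, B3–B4, B2–B5, B2–B6
Every bag has size at most 5, so the width is 5 − 1 = 4 and tw(G) ≤ 4. Conversely, {c, d, f, g, j} is a clique of size 5, and the vertices of any clique must share a bag in every tree decomposition; so some bag has ≥ 5 vertices and tw(G) ≥ 4. Hence tw(G) = 4 exactly.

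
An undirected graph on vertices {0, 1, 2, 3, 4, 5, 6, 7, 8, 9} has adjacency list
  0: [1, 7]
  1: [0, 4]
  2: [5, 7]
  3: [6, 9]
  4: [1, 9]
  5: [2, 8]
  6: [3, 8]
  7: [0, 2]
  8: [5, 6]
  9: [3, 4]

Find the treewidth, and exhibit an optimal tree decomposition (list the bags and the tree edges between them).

Treewidth 2.
Bags: B1 = {5, 6, 8}  B2 = {2, 5, 6}  B3 = {2, 6, 7}  B4 = {0, 6, 7}  B5 = {0, 1, 6}  B6 = {1, 4, 6}  B7 = {4, 6, 9}  B8 = {3, 6, 9}
Tree: B1–B2, B2–B3, B3–B4, B4–B5, B5–B6, B6–B7, B7–B8

Each bag holds 3 vertices, so the decomposition has width 2, which upper-bounds the treewidth. The edges 6–8–5–2–7–0–1–4–9–3–6 form a cycle, so G is not a tree and its treewidth is at least 2. Hence tw(G) = 2 exactly.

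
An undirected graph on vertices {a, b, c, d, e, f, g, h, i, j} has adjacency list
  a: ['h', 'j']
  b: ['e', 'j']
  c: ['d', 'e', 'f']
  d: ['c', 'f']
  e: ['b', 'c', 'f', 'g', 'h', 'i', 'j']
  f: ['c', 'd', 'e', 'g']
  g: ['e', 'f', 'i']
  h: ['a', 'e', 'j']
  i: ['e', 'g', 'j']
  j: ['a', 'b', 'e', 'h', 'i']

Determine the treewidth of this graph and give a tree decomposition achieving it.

Every bag has size at most 3, so the width is 3 − 1 = 2 and tw(G) ≤ 2. On the other hand G contains the 3-clique {c, d, f}. A clique must lie in a single bag of any decomposition, so no decomposition can have width below 2. Combining the bounds, tw(G) = 2.

Treewidth 2.
One such decomposition:
Bags: B1 = {e, g, i}  B2 = {e, i, j}  B3 = {e, f, g}  B4 = {c, e, f}  B5 = {e, h, j}  B6 = {b, e, j}  B7 = {a, h, j}  B8 = {c, d, f}
Tree: B1–B2, B1–B3, B3–B4, B2–B5, B5–B6, B5–B7, B4–B8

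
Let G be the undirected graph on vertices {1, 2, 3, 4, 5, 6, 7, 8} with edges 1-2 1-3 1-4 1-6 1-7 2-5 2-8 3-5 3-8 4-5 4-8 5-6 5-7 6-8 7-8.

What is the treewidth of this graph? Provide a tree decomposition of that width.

The largest bag has 4 vertices, giving width 3; this decomposition certifies tw(G) ≤ 3. For the lower bound: the 4 vertex sets {1,2}, {4,5}, {8}, {7} are disjoint, each induces a connected subgraph, and every pair is joined by at least one edge of G. Contracting each set to a single vertex therefore yields K_{4} as a minor, and since treewidth is minor-monotone, tw(G) ≥ tw(K_{4}) = 3. Therefore the treewidth is 3.

Treewidth 3.
Bags: B1 = {1, 2, 5, 8}  B2 = {1, 4, 5, 8}  B3 = {1, 5, 7, 8}  B4 = {1, 3, 5, 8}  B5 = {1, 5, 6, 8}
Tree: B1–B2, B2–B3, B3–B4, B4–B5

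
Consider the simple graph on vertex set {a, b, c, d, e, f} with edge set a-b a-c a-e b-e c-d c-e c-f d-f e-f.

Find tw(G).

A width-2 tree decomposition is:
Bags: B1 = {c, d, f}  B2 = {c, e, f}  B3 = {a, c, e}  B4 = {a, b, e}
Tree: B1–B2, B2–B3, B3–B4
Every bag has size at most 3, so the width is 3 − 1 = 2 and tw(G) ≤ 2. For the lower bound, the 3 vertices {c, d, f} are pairwise adjacent, and any tree decomposition puts a clique entirely inside one bag — forcing width ≥ 2. The upper and lower bounds meet at 2, so that is the treewidth.

2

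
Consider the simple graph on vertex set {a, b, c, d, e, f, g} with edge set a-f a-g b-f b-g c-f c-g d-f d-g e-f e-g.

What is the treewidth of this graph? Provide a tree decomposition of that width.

The largest bag has 3 vertices, giving width 2; this decomposition certifies tw(G) ≤ 2. For the lower bound, G contains the cycle g–e–f–a–g, so G is not a forest; only forests have treewidth ≤ 1, hence tw(G) ≥ 2. Combining the bounds, tw(G) = 2.

Treewidth 2.
Bags: B1 = {e, f, g}  B2 = {a, f, g}  B3 = {b, f, g}  B4 = {c, f, g}  B5 = {d, f, g}
Tree: B1–B2, B2–B3, B3–B4, B4–B5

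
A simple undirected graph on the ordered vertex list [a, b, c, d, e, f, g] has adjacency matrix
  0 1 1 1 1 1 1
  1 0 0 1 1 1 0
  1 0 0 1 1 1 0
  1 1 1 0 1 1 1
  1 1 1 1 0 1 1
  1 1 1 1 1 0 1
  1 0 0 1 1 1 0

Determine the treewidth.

A width-4 tree decomposition is:
Bags: B1 = {a, d, e, f, g}  B2 = {a, b, d, e, f}  B3 = {a, c, d, e, f}
Tree: B1–B2, B2–B3
Each bag holds 5 vertices, so the decomposition has width 4, which upper-bounds the treewidth. Conversely, {a, d, e, f, g} is a clique of size 5, and the vertices of any clique must share a bag in every tree decomposition; so some bag has ≥ 5 vertices and tw(G) ≥ 4. The upper and lower bounds meet at 4, so that is the treewidth.

4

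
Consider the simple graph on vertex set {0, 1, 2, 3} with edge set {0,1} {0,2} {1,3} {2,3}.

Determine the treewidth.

2

A width-2 tree decomposition is:
Bags: B1 = {0, 2, 3}  B2 = {0, 1, 3}
Tree: B1–B2
Every bag has size at most 3, so the width is 3 − 1 = 2 and tw(G) ≤ 2. For the lower bound, G contains the cycle 0–2–3–1–0, so G is not a forest; only forests have treewidth ≤ 1, hence tw(G) ≥ 2. Therefore the treewidth is 2.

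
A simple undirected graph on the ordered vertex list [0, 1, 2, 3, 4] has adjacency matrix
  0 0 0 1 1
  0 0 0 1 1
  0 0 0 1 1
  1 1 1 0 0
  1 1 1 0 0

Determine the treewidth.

A width-2 tree decomposition is:
Bags: B1 = {0, 3, 4}  B2 = {2, 3, 4}  B3 = {1, 3, 4}
Tree: B1–B2, B2–B3
The largest bag has 3 vertices, giving width 2; this decomposition certifies tw(G) ≤ 2. For the lower bound, G contains the cycle 0–4–2–3–0, so G is not a forest; only forests have treewidth ≤ 1, hence tw(G) ≥ 2. Combining the bounds, tw(G) = 2.

2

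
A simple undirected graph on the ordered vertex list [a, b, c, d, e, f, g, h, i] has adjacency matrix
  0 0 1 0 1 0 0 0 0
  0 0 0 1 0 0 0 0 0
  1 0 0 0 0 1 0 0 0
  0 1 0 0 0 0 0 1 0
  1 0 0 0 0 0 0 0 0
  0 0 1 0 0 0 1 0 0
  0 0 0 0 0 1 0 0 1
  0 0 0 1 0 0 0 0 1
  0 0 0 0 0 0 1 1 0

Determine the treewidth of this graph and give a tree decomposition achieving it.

Every bag has size at most 2, so the width is 2 − 1 = 1 and tw(G) ≤ 1. G has an edge, so its treewidth is at least 1. The upper and lower bounds meet at 1, so that is the treewidth.

Treewidth 1.
One such decomposition:
Bags: B1 = {a, e}  B2 = {a, c}  B3 = {c, f}  B4 = {f, g}  B5 = {g, i}  B6 = {h, i}  B7 = {d, h}  B8 = {b, d}
Tree: B1–B2, B2–B3, B3–B4, B4–B5, B5–B6, B6–B7, B7–B8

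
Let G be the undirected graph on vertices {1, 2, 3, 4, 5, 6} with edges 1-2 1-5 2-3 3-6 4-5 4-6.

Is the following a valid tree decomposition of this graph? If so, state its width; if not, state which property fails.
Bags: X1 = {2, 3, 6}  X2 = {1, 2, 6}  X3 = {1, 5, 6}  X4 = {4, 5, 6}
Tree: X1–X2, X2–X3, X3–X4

Every vertex of G appears in some bag (union = {1, 2, 3, 4, 5, 6}); every edge is covered by a bag; and for each vertex v the set of bags containing v is connected in the bag tree. The decomposition is therefore valid. The largest bag has 3 vertices, so the width is 2.

Yes; width 2.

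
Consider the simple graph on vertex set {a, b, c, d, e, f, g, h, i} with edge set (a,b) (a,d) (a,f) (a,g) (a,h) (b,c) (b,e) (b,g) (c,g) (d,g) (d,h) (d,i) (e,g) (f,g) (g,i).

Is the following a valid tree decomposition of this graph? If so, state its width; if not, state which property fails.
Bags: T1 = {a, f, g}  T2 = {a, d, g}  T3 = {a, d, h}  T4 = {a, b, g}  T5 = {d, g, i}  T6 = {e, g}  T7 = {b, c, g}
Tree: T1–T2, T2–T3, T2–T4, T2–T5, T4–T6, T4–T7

No — edge (b,e) lies in no bag.

A tree decomposition must satisfy three properties: every vertex lies in some bag; for every edge, both endpoints lie together in some bag; and for every vertex, the bags containing it form a connected subtree. Here edge (b,e) lies in no bag, so the decomposition is invalid.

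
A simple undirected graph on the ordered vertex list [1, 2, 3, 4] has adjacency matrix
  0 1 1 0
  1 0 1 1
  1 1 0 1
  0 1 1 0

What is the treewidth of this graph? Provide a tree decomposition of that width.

Treewidth 2.
One optimal decomposition is:
Bags: B1 = {2, 3, 4}  B2 = {1, 2, 3}
Tree: B1–B2

Every bag has size at most 3, so the width is 3 − 1 = 2 and tw(G) ≤ 2. On the other hand G contains the 3-clique {1, 2, 3}. A clique must lie in a single bag of any decomposition, so no decomposition can have width below 2. The upper and lower bounds meet at 2, so that is the treewidth.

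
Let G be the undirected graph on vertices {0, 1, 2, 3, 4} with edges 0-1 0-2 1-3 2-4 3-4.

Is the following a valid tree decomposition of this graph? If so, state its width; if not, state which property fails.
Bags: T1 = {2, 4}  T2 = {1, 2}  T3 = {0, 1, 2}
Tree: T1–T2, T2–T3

No — vertex 3 appears in no bag.

A tree decomposition must satisfy three properties: every vertex lies in some bag; for every edge, both endpoints lie together in some bag; and for every vertex, the bags containing it form a connected subtree. Here vertex 3 appears in no bag, so the decomposition is invalid.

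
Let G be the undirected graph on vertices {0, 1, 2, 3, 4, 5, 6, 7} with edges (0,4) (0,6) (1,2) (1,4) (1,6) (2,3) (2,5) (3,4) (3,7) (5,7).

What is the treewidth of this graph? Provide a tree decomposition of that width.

Each bag holds 3 vertices, so the decomposition has width 2, which upper-bounds the treewidth. For the lower bound, G contains the cycle 7–5–2–3–7, so G is not a forest; only forests have treewidth ≤ 1, hence tw(G) ≥ 2. Hence tw(G) = 2 exactly.

Treewidth 2.
Bags: B1 = {3, 5, 7}  B2 = {2, 3, 5}  B3 = {2, 3, 4}  B4 = {1, 2, 4}  B5 = {0, 1, 4}  B6 = {0, 1, 6}
Tree: B1–B2, B2–B3, B3–B4, B4–B5, B5–B6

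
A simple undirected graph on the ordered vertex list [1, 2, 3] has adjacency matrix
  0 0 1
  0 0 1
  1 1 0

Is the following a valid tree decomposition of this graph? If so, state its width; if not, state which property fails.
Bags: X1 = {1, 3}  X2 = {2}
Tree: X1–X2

A tree decomposition must satisfy three properties: every vertex lies in some bag; for every edge, both endpoints lie together in some bag; and for every vertex, the bags containing it form a connected subtree. Here edge (3,2) lies in no bag, so the decomposition is invalid.

No — edge (3,2) lies in no bag.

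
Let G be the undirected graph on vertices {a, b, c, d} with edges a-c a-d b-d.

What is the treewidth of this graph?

1

A width-1 tree decomposition is:
Bags: B1 = {a, c}  B2 = {a, d}  B3 = {b, d}
Tree: B1–B2, B2–B3
Each bag holds 2 vertices, so the decomposition has width 1, which upper-bounds the treewidth. G has an edge, so its treewidth is at least 1. Combining the bounds, tw(G) = 1.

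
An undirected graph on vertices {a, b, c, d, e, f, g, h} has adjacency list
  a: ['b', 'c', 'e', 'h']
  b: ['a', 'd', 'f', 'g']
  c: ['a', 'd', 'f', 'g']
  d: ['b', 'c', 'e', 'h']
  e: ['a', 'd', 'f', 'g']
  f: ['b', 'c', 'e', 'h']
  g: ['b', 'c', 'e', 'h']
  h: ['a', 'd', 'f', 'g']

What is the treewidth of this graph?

4

A width-4 tree decomposition is:
Bags: B1 = {a, b, d, f, g}  B2 = {a, d, f, g, h}  B3 = {a, c, d, f, g}  B4 = {a, d, e, f, g}
Tree: B1–B2, B2–B3, B3–B4
Every bag has size at most 5, so the width is 5 − 1 = 4 and tw(G) ≤ 4. For the lower bound: the 5 vertex sets {b,g}, {f,h}, {c,d}, {a}, {e} are disjoint, each induces a connected subgraph, and every pair is joined by at least one edge of G. Contracting each set to a single vertex therefore yields K_{5} as a minor, and since treewidth is minor-monotone, tw(G) ≥ tw(K_{5}) = 4. Combining the bounds, tw(G) = 4.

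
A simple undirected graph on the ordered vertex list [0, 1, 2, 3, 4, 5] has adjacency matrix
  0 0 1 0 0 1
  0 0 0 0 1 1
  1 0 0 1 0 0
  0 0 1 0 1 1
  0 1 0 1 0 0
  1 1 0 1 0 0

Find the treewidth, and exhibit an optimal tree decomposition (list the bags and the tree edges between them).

Every bag has size at most 3, so the width is 3 − 1 = 2 and tw(G) ≤ 2. Since 0–2–3–5–0 is a cycle in G, G is not acyclic. Forests are exactly the graphs of treewidth ≤ 1, so tw(G) ≥ 2. Combining the bounds, tw(G) = 2.

Treewidth 2.
Bags: B1 = {0, 2, 5}  B2 = {2, 3, 5}  B3 = {1, 3, 5}  B4 = {1, 3, 4}
Tree: B1–B2, B2–B3, B3–B4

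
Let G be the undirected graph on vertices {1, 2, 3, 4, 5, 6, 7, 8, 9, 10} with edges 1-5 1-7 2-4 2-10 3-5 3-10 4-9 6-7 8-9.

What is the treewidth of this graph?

A width-1 tree decomposition is:
Bags: B1 = {8, 9}  B2 = {4, 9}  B3 = {2, 4}  B4 = {2, 10}  B5 = {3, 10}  B6 = {3, 5}  B7 = {1, 5}  B8 = {1, 7}  B9 = {6, 7}
Tree: B1–B2, B2–B3, B3–B4, B4–B5, B5–B6, B6–B7, B7–B8, B8–B9
Every bag has size at most 2, so the width is 2 − 1 = 1 and tw(G) ≤ 1. Since G has at least one edge (e.g. 8–9), it is not an edgeless graph, so tw(G) ≥ 1. Hence tw(G) = 1 exactly.

1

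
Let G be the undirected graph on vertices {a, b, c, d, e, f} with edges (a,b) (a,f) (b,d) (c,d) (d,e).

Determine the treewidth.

A width-1 tree decomposition is:
Bags: B1 = {c, d}  B2 = {b, d}  B3 = {d, e}  B4 = {a, b}  B5 = {a, f}
Tree: B1–B2, B1–B3, B2–B4, B4–B5
Every bag has size at most 2, so the width is 2 − 1 = 1 and tw(G) ≤ 1. G has an edge, so its treewidth is at least 1. Therefore the treewidth is 1.

1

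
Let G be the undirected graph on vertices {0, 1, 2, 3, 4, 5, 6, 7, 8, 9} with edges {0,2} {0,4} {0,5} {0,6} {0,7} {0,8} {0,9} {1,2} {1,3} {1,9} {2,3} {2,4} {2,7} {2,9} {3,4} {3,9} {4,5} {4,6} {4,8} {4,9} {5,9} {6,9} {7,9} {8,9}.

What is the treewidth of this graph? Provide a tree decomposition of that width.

Each bag holds 4 vertices, so the decomposition has width 3, which upper-bounds the treewidth. On the other hand G contains the 4-clique {0, 4, 8, 9}. A clique must lie in a single bag of any decomposition, so no decomposition can have width below 3. Therefore the treewidth is 3.

Treewidth 3.
One such decomposition:
Bags: B1 = {0, 2, 4, 9}  B2 = {0, 2, 7, 9}  B3 = {0, 4, 6, 9}  B4 = {0, 4, 5, 9}  B5 = {0, 4, 8, 9}  B6 = {2, 3, 4, 9}  B7 = {1, 2, 3, 9}
Tree: B1–B2, B1–B3, B1–B4, B1–B5, B1–B6, B6–B7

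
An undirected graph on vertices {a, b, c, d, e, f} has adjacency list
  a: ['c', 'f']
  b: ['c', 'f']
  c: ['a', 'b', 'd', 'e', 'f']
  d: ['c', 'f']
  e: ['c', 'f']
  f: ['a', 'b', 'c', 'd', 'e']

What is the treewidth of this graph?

2

A width-2 tree decomposition is:
Bags: B1 = {c, d, f}  B2 = {a, c, f}  B3 = {b, c, f}  B4 = {c, e, f}
Tree: B1–B2, B1–B3, B1–B4
Each bag holds 3 vertices, so the decomposition has width 2, which upper-bounds the treewidth. For the lower bound, the 3 vertices {c, d, f} are pairwise adjacent, and any tree decomposition puts a clique entirely inside one bag — forcing width ≥ 2. Combining the bounds, tw(G) = 2.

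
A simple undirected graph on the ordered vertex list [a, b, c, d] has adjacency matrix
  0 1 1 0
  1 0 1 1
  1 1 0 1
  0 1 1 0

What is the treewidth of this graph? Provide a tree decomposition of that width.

Treewidth 2.
One such decomposition:
Bags: B1 = {b, c, d}  B2 = {a, b, c}
Tree: B1–B2

Every bag has size at most 3, so the width is 3 − 1 = 2 and tw(G) ≤ 2. On the other hand G contains the 3-clique {b, c, d}. A clique must lie in a single bag of any decomposition, so no decomposition can have width below 2. The upper and lower bounds meet at 2, so that is the treewidth.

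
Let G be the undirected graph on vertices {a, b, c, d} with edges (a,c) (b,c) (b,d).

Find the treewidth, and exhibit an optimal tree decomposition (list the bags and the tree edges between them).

Treewidth 1.
Bags: B1 = {a, c}  B2 = {b, c}  B3 = {b, d}
Tree: B1–B2, B2–B3

Every bag has size at most 2, so the width is 2 − 1 = 1 and tw(G) ≤ 1. Any graph with an edge has treewidth ≥ 1, and G has the edge a–c. Hence tw(G) = 1 exactly.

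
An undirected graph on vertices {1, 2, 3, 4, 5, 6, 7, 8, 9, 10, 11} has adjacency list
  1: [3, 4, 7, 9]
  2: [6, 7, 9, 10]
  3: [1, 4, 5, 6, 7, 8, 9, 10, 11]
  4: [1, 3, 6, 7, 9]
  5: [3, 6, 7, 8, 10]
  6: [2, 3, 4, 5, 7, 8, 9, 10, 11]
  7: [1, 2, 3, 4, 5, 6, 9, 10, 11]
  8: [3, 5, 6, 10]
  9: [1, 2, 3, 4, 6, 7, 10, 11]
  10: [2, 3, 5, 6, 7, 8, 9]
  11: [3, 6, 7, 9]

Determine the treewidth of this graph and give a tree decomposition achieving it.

Treewidth 4.
Bags: B1 = {3, 5, 6, 7, 10}  B2 = {3, 6, 7, 9, 10}  B3 = {3, 5, 6, 8, 10}  B4 = {3, 4, 6, 7, 9}  B5 = {2, 6, 7, 9, 10}  B6 = {1, 3, 4, 7, 9}  B7 = {3, 6, 7, 9, 11}
Tree: B1–B2, B1–B3, B2–B4, B2–B5, B4–B6, B4–B7

Each bag holds 5 vertices, so the decomposition has width 4, which upper-bounds the treewidth. For the lower bound, the 5 vertices {2, 6, 7, 9, 10} are pairwise adjacent, and any tree decomposition puts a clique entirely inside one bag — forcing width ≥ 4. Therefore the treewidth is 4.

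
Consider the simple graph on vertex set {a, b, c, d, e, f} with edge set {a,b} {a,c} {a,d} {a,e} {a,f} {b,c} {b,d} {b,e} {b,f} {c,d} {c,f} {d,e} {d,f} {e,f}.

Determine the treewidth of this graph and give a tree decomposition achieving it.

Treewidth 4.
Bags: B1 = {a, b, d, e, f}  B2 = {a, b, c, d, f}
Tree: B1–B2

Each bag holds 5 vertices, so the decomposition has width 4, which upper-bounds the treewidth. For the lower bound, the 5 vertices {a, b, d, e, f} are pairwise adjacent, and any tree decomposition puts a clique entirely inside one bag — forcing width ≥ 4. Combining the bounds, tw(G) = 4.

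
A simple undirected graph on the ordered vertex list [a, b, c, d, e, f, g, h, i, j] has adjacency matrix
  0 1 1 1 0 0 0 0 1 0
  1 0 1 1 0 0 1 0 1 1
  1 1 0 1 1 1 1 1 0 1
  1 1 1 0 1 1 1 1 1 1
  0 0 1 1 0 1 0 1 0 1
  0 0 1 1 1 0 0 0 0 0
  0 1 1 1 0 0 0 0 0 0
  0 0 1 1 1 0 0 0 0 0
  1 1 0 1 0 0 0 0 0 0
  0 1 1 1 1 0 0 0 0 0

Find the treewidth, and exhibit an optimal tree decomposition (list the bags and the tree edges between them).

Treewidth 3.
One optimal decomposition is:
Bags: B1 = {c, d, e, j}  B2 = {b, c, d, j}  B3 = {c, d, e, h}  B4 = {a, b, c, d}  B5 = {b, c, d, g}  B6 = {c, d, e, f}  B7 = {a, b, d, i}
Tree: B1–B2, B1–B3, B2–B4, B2–B5, B1–B6, B4–B7

The largest bag has 4 vertices, giving width 3; this decomposition certifies tw(G) ≤ 3. For the lower bound, the 4 vertices {c, d, e, j} are pairwise adjacent, and any tree decomposition puts a clique entirely inside one bag — forcing width ≥ 3. The upper and lower bounds meet at 3, so that is the treewidth.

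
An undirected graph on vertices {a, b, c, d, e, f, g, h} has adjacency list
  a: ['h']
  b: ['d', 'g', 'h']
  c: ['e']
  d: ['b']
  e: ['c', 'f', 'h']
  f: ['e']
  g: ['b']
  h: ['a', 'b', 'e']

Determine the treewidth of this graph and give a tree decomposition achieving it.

Treewidth 1.
One optimal decomposition is:
Bags: B1 = {e, h}  B2 = {c, e}  B3 = {b, h}  B4 = {b, g}  B5 = {b, d}  B6 = {e, f}  B7 = {a, h}
Tree: B1–B2, B1–B3, B3–B4, B4–B5, B1–B6, B3–B7

The largest bag has 2 vertices, giving width 1; this decomposition certifies tw(G) ≤ 1. G has an edge, so its treewidth is at least 1. Hence tw(G) = 1 exactly.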